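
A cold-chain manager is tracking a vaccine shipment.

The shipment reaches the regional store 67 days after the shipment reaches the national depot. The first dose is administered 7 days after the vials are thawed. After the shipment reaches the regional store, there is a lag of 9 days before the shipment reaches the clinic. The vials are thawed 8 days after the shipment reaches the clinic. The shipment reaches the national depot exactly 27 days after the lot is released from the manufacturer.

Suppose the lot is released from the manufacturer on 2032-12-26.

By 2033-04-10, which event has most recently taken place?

The shipment reaches the clinic

The lot is released from the manufacturer: Dec 26, 2032.
The shipment reaches the national depot: Dec 26, 2032 + 27 days = Jan 22, 2033.
The shipment reaches the regional store: Jan 22, 2033 + 67 days = Mar 30, 2033.
The shipment reaches the clinic: Mar 30, 2033 + 9 days = Apr 8, 2033.
The vials are thawed: Apr 8, 2033 + 8 days = Apr 16, 2033.
The first dose is administered: Apr 16, 2033 + 7 days = Apr 23, 2033.
Apr 10, 2033 falls between when the shipment reaches the clinic (Apr 8, 2033) and when the vials are thawed (Apr 16, 2033).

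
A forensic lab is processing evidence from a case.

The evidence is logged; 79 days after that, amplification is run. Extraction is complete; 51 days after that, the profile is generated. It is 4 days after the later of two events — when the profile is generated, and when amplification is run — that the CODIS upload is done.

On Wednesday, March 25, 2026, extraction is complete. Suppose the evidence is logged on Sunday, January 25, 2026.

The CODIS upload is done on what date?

Tuesday, May 19, 2026

Extraction is complete: Mar 25, 2026.
The profile is generated: Mar 25, 2026 + 51 days = May 15, 2026.
The evidence is logged: Jan 25, 2026.
Amplification is run: Jan 25, 2026 + 79 days = Apr 14, 2026.
Both prerequisites met — the profile is generated (May 15, 2026), amplification is run (Apr 14, 2026); the later is May 15, 2026.
The CODIS upload is done: May 15, 2026 + 4 days = May 19, 2026.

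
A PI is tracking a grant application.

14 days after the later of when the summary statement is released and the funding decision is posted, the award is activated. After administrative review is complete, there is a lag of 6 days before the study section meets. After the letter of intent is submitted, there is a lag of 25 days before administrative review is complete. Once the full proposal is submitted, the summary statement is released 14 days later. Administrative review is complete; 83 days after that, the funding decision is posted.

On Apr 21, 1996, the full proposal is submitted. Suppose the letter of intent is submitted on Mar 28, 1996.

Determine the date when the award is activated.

Jul 28, 1996

The full proposal is submitted: Apr 21, 1996.
The summary statement is released: Apr 21, 1996 + 14 days = May 5, 1996.
The letter of intent is submitted: Mar 28, 1996.
Administrative review is complete: Mar 28, 1996 + 25 days = Apr 22, 1996.
The funding decision is posted: Apr 22, 1996 + 83 days = Jul 14, 1996.
Both prerequisites met — the summary statement is released (May 5, 1996), the funding decision is posted (Jul 14, 1996); the later is Jul 14, 1996.
The award is activated: Jul 14, 1996 + 14 days = Jul 28, 1996.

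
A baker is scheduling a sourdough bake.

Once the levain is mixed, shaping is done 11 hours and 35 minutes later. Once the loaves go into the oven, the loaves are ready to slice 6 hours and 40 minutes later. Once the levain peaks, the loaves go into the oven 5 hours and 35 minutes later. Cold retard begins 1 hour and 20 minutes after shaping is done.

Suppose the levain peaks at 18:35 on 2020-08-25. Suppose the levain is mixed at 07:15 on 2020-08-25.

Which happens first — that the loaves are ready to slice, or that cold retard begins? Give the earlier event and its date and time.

Cold retard begins — 20:10 on 2020-08-25

The levain peaks: 18:35 Aug 25, 2020.
The loaves go into the oven: 18:35 Aug 25, 2020 + 5h35m = 00:10 Aug 26, 2020.
The loaves are ready to slice: 00:10 Aug 26, 2020 + 6h40m = 06:50 Aug 26, 2020.
The levain is mixed: 07:15 Aug 25, 2020.
Shaping is done: 07:15 Aug 25, 2020 + 11h35m = 18:50 Aug 25, 2020.
Cold retard begins: 18:50 Aug 25, 2020 + 1h20m = 20:10 Aug 25, 2020.
Comparing: the loaves are ready to slice at 06:50 Aug 26, 2020 vs cold retard begins at 20:10 Aug 25, 2020. Earlier: cold retard begins.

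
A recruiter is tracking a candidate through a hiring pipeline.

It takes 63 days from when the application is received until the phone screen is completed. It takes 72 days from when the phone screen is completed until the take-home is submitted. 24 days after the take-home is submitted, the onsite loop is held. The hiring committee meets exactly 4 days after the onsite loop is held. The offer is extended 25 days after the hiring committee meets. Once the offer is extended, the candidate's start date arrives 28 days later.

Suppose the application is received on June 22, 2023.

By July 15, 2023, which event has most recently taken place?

The application is received: Jun 22, 2023.
The phone screen is completed: Jun 22, 2023 + 63 days = Aug 24, 2023.
The take-home is submitted: Aug 24, 2023 + 72 days = Nov 4, 2023.
The onsite loop is held: Nov 4, 2023 + 24 days = Nov 28, 2023.
The hiring committee meets: Nov 28, 2023 + 4 days = Dec 2, 2023.
The offer is extended: Dec 2, 2023 + 25 days = Dec 27, 2023.
The candidate's start date arrives: Dec 27, 2023 + 28 days = Jan 24, 2024.
Jul 15, 2023 falls between when the application is received (Jun 22, 2023) and when the phone screen is completed (Aug 24, 2023).

The application is received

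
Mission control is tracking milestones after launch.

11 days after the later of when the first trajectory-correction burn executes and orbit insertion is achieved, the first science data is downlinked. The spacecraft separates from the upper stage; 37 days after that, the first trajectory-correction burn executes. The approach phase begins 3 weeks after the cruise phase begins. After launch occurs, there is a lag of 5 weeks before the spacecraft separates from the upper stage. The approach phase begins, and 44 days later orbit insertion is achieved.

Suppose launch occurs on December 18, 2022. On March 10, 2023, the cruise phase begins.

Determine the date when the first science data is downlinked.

May 25, 2023

Launch occurs: Dec 18, 2022.
The spacecraft separates from the upper stage: Dec 18, 2022 + 5 weeks = Jan 22, 2023.
The first trajectory-correction burn executes: Jan 22, 2023 + 37 days = Feb 28, 2023.
The cruise phase begins: Mar 10, 2023.
The approach phase begins: Mar 10, 2023 + 3 weeks = Mar 31, 2023.
Orbit insertion is achieved: Mar 31, 2023 + 44 days = May 14, 2023.
Both prerequisites met — the first trajectory-correction burn executes (Feb 28, 2023), orbit insertion is achieved (May 14, 2023); the later is May 14, 2023.
The first science data is downlinked: May 14, 2023 + 11 days = May 25, 2023.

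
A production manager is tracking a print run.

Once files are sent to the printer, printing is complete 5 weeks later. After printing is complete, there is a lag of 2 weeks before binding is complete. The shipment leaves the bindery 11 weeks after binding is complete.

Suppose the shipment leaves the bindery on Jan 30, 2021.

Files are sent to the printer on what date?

Sep 26, 2020

The shipment leaves the bindery: Jan 30, 2021.
Binding is complete: Jan 30, 2021 − 11 weeks = Nov 14, 2020.
Printing is complete: Nov 14, 2020 − 2 weeks = Oct 31, 2020.
Files are sent to the printer: Oct 31, 2020 − 5 weeks = Sep 26, 2020.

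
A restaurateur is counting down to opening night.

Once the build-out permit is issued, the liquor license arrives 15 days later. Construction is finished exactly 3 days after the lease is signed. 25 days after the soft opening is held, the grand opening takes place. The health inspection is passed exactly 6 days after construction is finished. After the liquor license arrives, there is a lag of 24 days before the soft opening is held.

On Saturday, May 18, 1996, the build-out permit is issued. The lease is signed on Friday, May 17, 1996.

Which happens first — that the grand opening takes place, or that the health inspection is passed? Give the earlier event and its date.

The build-out permit is issued: May 18, 1996.
The liquor license arrives: May 18, 1996 + 15 days = Jun 2, 1996.
The soft opening is held: Jun 2, 1996 + 24 days = Jun 26, 1996.
The grand opening takes place: Jun 26, 1996 + 25 days = Jul 21, 1996.
The lease is signed: May 17, 1996.
Construction is finished: May 17, 1996 + 3 days = May 20, 1996.
The health inspection is passed: May 20, 1996 + 6 days = May 26, 1996.
Comparing: the grand opening takes place on Jul 21, 1996 vs the health inspection is passed on May 26, 1996. Earlier: the health inspection is passed.

The health inspection is passed — Sunday, May 26, 1996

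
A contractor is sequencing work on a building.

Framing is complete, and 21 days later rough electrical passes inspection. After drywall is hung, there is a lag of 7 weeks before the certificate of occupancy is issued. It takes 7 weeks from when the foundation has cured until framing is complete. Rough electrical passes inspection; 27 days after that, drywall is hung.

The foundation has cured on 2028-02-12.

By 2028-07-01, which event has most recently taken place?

Drywall is hung

The foundation has cured: Feb 12, 2028.
Framing is complete: Feb 12, 2028 + 7 weeks = Apr 1, 2028.
Rough electrical passes inspection: Apr 1, 2028 + 21 days = Apr 22, 2028.
Drywall is hung: Apr 22, 2028 + 27 days = May 19, 2028.
The certificate of occupancy is issued: May 19, 2028 + 7 weeks = Jul 7, 2028.
Jul 1, 2028 falls between when drywall is hung (May 19, 2028) and when the certificate of occupancy is issued (Jul 7, 2028).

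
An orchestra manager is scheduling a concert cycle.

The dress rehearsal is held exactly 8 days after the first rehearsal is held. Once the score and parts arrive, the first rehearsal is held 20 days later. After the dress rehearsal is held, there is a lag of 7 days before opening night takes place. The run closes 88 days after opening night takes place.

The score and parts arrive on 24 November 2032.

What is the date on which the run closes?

The score and parts arrive: Nov 24, 2032.
The first rehearsal is held: Nov 24, 2032 + 20 days = Dec 14, 2032.
The dress rehearsal is held: Dec 14, 2032 + 8 days = Dec 22, 2032.
Opening night takes place: Dec 22, 2032 + 7 days = Dec 29, 2032.
The run closes: Dec 29, 2032 + 88 days = Mar 27, 2033.

27 March 2033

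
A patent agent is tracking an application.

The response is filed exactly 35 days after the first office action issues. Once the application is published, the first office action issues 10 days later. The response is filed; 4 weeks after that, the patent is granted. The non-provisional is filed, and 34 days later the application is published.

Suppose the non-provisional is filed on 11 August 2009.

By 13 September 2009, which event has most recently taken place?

The non-provisional is filed

The non-provisional is filed: Aug 11, 2009.
The application is published: Aug 11, 2009 + 34 days = Sep 14, 2009.
The first office action issues: Sep 14, 2009 + 10 days = Sep 24, 2009.
The response is filed: Sep 24, 2009 + 35 days = Oct 29, 2009.
The patent is granted: Oct 29, 2009 + 4 weeks = Nov 26, 2009.
Sep 13, 2009 falls between when the non-provisional is filed (Aug 11, 2009) and when the application is published (Sep 14, 2009).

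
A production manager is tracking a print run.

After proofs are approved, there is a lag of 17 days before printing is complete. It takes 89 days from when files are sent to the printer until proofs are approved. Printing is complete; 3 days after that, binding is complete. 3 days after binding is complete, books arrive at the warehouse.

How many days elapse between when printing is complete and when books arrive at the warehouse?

6 days

Causal path: printing is complete → binding is complete → books arrive at the warehouse.
Total delay along the path: 3 + 3 = 6 days.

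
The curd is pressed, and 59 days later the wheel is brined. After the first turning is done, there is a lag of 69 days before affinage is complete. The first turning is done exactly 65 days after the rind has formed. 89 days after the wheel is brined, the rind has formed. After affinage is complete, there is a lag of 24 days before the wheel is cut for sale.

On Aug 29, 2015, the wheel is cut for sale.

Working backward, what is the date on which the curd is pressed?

The wheel is cut for sale: Aug 29, 2015.
Affinage is complete: Aug 29, 2015 − 24 days = Aug 5, 2015.
The first turning is done: Aug 5, 2015 − 69 days = May 28, 2015.
The rind has formed: May 28, 2015 − 65 days = Mar 24, 2015.
The wheel is brined: Mar 24, 2015 − 89 days = Dec 25, 2014.
The curd is pressed: Dec 25, 2014 − 59 days = Oct 27, 2014.

Oct 27, 2014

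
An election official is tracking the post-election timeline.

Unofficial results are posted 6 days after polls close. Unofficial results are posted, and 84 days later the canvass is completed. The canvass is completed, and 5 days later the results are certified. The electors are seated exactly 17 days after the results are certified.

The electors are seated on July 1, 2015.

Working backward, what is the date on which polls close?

March 11, 2015

The electors are seated: Jul 1, 2015.
The results are certified: Jul 1, 2015 − 17 days = Jun 14, 2015.
The canvass is completed: Jun 14, 2015 − 5 days = Jun 9, 2015.
Unofficial results are posted: Jun 9, 2015 − 84 days = Mar 17, 2015.
Polls close: Mar 17, 2015 − 6 days = Mar 11, 2015.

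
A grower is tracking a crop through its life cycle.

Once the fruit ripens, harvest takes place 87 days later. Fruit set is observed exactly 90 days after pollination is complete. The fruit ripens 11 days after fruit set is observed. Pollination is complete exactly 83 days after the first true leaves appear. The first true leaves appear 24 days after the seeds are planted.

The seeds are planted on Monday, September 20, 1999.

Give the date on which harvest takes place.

The seeds are planted: Sep 20, 1999.
The first true leaves appear: Sep 20, 1999 + 24 days = Oct 14, 1999.
Pollination is complete: Oct 14, 1999 + 83 days = Jan 5, 2000.
Fruit set is observed: Jan 5, 2000 + 90 days = Apr 4, 2000.
The fruit ripens: Apr 4, 2000 + 11 days = Apr 15, 2000.
Harvest takes place: Apr 15, 2000 + 87 days = Jul 11, 2000.

Tuesday, July 11, 2000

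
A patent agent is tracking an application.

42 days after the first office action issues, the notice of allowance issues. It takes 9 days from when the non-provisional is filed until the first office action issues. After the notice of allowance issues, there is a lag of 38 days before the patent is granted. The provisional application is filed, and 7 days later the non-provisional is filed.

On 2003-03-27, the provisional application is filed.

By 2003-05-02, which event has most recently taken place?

The provisional application is filed: Mar 27, 2003.
The non-provisional is filed: Mar 27, 2003 + 7 days = Apr 3, 2003.
The first office action issues: Apr 3, 2003 + 9 days = Apr 12, 2003.
The notice of allowance issues: Apr 12, 2003 + 42 days = May 24, 2003.
The patent is granted: May 24, 2003 + 38 days = Jul 1, 2003.
May 2, 2003 falls between when the first office action issues (Apr 12, 2003) and when the notice of allowance issues (May 24, 2003).

The first office action issues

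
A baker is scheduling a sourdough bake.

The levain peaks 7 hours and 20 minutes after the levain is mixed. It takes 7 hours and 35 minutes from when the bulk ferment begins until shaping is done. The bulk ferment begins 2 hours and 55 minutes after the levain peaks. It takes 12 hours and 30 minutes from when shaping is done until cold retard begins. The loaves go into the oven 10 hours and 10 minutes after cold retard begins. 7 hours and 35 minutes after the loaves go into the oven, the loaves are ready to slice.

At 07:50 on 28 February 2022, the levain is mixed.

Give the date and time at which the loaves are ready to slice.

07:55 on 2 March 2022

The levain is mixed: 07:50 Feb 28, 2022.
The levain peaks: 07:50 Feb 28, 2022 + 7h20m = 15:10 Feb 28, 2022.
The bulk ferment begins: 15:10 Feb 28, 2022 + 2h55m = 18:05 Feb 28, 2022.
Shaping is done: 18:05 Feb 28, 2022 + 7h35m = 01:40 Mar 1, 2022.
Cold retard begins: 01:40 Mar 1, 2022 + 12h30m = 14:10 Mar 1, 2022.
The loaves go into the oven: 14:10 Mar 1, 2022 + 10h10m = 00:20 Mar 2, 2022.
The loaves are ready to slice: 00:20 Mar 2, 2022 + 7h35m = 07:55 Mar 2, 2022.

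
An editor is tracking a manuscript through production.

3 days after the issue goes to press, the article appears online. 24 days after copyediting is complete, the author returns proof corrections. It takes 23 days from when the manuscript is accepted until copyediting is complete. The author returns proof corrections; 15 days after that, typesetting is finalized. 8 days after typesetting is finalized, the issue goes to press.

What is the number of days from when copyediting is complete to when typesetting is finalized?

39 days

Causal path: copyediting is complete → the author returns proof corrections → typesetting is finalized.
Total delay along the path: 24 + 15 = 39 days.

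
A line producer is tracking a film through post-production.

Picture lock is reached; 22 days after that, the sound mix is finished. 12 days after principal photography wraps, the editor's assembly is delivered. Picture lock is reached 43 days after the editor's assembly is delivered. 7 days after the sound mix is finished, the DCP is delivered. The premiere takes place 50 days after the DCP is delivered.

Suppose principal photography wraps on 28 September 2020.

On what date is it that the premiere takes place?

Principal photography wraps: Sep 28, 2020.
The editor's assembly is delivered: Sep 28, 2020 + 12 days = Oct 10, 2020.
Picture lock is reached: Oct 10, 2020 + 43 days = Nov 22, 2020.
The sound mix is finished: Nov 22, 2020 + 22 days = Dec 14, 2020.
The DCP is delivered: Dec 14, 2020 + 7 days = Dec 21, 2020.
The premiere takes place: Dec 21, 2020 + 50 days = Feb 9, 2021.

9 February 2021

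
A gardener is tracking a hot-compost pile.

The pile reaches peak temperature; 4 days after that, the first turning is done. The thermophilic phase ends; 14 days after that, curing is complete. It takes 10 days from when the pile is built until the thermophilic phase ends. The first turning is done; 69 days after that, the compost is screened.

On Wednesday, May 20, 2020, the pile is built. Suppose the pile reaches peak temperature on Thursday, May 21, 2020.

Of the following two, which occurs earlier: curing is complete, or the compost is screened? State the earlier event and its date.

The pile is built: May 20, 2020.
The thermophilic phase ends: May 20, 2020 + 10 days = May 30, 2020.
Curing is complete: May 30, 2020 + 14 days = Jun 13, 2020.
The pile reaches peak temperature: May 21, 2020.
The first turning is done: May 21, 2020 + 4 days = May 25, 2020.
The compost is screened: May 25, 2020 + 69 days = Aug 2, 2020.
Comparing: curing is complete on Jun 13, 2020 vs the compost is screened on Aug 2, 2020. Earlier: curing is complete.

Curing is complete — Saturday, June 13, 2020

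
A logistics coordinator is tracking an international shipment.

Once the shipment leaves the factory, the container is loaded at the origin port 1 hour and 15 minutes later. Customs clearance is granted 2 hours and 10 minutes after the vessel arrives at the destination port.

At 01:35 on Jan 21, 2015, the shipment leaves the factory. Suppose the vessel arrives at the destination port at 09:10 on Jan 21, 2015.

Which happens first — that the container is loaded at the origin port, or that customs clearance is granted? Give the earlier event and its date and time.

The shipment leaves the factory: 01:35 Jan 21, 2015.
The container is loaded at the origin port: 01:35 Jan 21, 2015 + 1h15m = 02:50 Jan 21, 2015.
The vessel arrives at the destination port: 09:10 Jan 21, 2015.
Customs clearance is granted: 09:10 Jan 21, 2015 + 2h10m = 11:20 Jan 21, 2015.
Comparing: the container is loaded at the origin port at 02:50 Jan 21, 2015 vs customs clearance is granted at 11:20 Jan 21, 2015. Earlier: the container is loaded at the origin port.

The container is loaded at the origin port — 02:50 on Jan 21, 2015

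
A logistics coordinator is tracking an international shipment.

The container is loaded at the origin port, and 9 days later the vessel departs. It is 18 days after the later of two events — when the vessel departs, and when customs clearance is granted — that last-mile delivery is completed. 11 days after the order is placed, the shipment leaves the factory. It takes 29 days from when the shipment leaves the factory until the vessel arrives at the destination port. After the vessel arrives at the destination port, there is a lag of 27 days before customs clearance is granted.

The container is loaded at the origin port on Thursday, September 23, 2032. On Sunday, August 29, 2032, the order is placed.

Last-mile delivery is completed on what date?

Monday, November 22, 2032

The container is loaded at the origin port: Sep 23, 2032.
The vessel departs: Sep 23, 2032 + 9 days = Oct 2, 2032.
The order is placed: Aug 29, 2032.
The shipment leaves the factory: Aug 29, 2032 + 11 days = Sep 9, 2032.
The vessel arrives at the destination port: Sep 9, 2032 + 29 days = Oct 8, 2032.
Customs clearance is granted: Oct 8, 2032 + 27 days = Nov 4, 2032.
Both prerequisites met — the vessel departs (Oct 2, 2032), customs clearance is granted (Nov 4, 2032); the later is Nov 4, 2032.
Last-mile delivery is completed: Nov 4, 2032 + 18 days = Nov 22, 2032.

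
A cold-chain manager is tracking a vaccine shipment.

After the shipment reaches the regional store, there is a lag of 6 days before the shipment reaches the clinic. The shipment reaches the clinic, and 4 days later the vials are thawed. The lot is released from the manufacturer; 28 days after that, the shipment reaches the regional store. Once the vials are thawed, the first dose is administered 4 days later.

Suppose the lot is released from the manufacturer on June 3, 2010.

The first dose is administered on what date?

The lot is released from the manufacturer: Jun 3, 2010.
The shipment reaches the regional store: Jun 3, 2010 + 28 days = Jul 1, 2010.
The shipment reaches the clinic: Jul 1, 2010 + 6 days = Jul 7, 2010.
The vials are thawed: Jul 7, 2010 + 4 days = Jul 11, 2010.
The first dose is administered: Jul 11, 2010 + 4 days = Jul 15, 2010.

July 15, 2010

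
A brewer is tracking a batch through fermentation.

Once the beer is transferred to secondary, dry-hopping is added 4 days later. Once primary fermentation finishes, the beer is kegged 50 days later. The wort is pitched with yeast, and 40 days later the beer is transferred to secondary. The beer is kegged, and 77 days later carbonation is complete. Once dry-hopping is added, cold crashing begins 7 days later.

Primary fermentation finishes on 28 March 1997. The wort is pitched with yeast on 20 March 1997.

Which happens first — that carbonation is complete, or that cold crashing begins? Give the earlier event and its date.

Primary fermentation finishes: Mar 28, 1997.
The beer is kegged: Mar 28, 1997 + 50 days = May 17, 1997.
Carbonation is complete: May 17, 1997 + 77 days = Aug 2, 1997.
The wort is pitched with yeast: Mar 20, 1997.
The beer is transferred to secondary: Mar 20, 1997 + 40 days = Apr 29, 1997.
Dry-hopping is added: Apr 29, 1997 + 4 days = May 3, 1997.
Cold crashing begins: May 3, 1997 + 7 days = May 10, 1997.
Comparing: carbonation is complete on Aug 2, 1997 vs cold crashing begins on May 10, 1997. Earlier: cold crashing begins.

Cold crashing begins — 10 May 1997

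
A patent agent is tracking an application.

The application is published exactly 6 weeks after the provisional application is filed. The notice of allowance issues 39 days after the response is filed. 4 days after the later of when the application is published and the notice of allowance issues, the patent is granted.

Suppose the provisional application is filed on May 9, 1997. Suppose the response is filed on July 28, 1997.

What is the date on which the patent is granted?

September 9, 1997

The provisional application is filed: May 9, 1997.
The application is published: May 9, 1997 + 6 weeks = Jun 20, 1997.
The response is filed: Jul 28, 1997.
The notice of allowance issues: Jul 28, 1997 + 39 days = Sep 5, 1997.
Both prerequisites met — the application is published (Jun 20, 1997), the notice of allowance issues (Sep 5, 1997); the later is Sep 5, 1997.
The patent is granted: Sep 5, 1997 + 4 days = Sep 9, 1997.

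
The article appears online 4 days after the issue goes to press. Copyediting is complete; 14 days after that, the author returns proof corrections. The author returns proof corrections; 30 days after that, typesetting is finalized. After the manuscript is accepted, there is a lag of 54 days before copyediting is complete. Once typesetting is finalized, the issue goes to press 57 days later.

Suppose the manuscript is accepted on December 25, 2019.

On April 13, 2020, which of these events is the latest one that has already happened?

Typesetting is finalized

The manuscript is accepted: Dec 25, 2019.
Copyediting is complete: Dec 25, 2019 + 54 days = Feb 17, 2020.
The author returns proof corrections: Feb 17, 2020 + 14 days = Mar 2, 2020.
Typesetting is finalized: Mar 2, 2020 + 30 days = Apr 1, 2020.
The issue goes to press: Apr 1, 2020 + 57 days = May 28, 2020.
The article appears online: May 28, 2020 + 4 days = Jun 1, 2020.
Apr 13, 2020 falls between when typesetting is finalized (Apr 1, 2020) and when the issue goes to press (May 28, 2020).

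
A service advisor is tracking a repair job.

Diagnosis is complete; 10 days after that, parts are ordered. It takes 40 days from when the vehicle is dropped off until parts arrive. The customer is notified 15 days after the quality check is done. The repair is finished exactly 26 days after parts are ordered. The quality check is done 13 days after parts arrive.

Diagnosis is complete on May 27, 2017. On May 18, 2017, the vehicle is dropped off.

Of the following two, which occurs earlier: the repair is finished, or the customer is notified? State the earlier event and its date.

The repair is finished — Jul 2, 2017

Diagnosis is complete: May 27, 2017.
Parts are ordered: May 27, 2017 + 10 days = Jun 6, 2017.
The repair is finished: Jun 6, 2017 + 26 days = Jul 2, 2017.
The vehicle is dropped off: May 18, 2017.
Parts arrive: May 18, 2017 + 40 days = Jun 27, 2017.
The quality check is done: Jun 27, 2017 + 13 days = Jul 10, 2017.
The customer is notified: Jul 10, 2017 + 15 days = Jul 25, 2017.
Comparing: the repair is finished on Jul 2, 2017 vs the customer is notified on Jul 25, 2017. Earlier: the repair is finished.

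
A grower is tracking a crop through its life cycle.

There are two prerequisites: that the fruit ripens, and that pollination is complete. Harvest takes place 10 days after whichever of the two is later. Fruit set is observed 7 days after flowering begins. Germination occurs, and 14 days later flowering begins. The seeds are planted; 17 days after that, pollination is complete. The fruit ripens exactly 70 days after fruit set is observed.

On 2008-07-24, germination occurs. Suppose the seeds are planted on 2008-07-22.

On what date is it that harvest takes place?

Germination occurs: Jul 24, 2008.
Flowering begins: Jul 24, 2008 + 14 days = Aug 7, 2008.
Fruit set is observed: Aug 7, 2008 + 7 days = Aug 14, 2008.
The fruit ripens: Aug 14, 2008 + 70 days = Oct 23, 2008.
The seeds are planted: Jul 22, 2008.
Pollination is complete: Jul 22, 2008 + 17 days = Aug 8, 2008.
Both prerequisites met — the fruit ripens (Oct 23, 2008), pollination is complete (Aug 8, 2008); the later is Oct 23, 2008.
Harvest takes place: Oct 23, 2008 + 10 days = Nov 2, 2008.

2008-11-02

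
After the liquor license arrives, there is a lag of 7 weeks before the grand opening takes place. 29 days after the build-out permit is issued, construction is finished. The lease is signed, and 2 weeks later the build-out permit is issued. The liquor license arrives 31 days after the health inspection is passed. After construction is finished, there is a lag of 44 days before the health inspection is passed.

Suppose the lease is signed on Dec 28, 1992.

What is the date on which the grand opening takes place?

The lease is signed: Dec 28, 1992.
The build-out permit is issued: Dec 28, 1992 + 2 weeks = Jan 11, 1993.
Construction is finished: Jan 11, 1993 + 29 days = Feb 9, 1993.
The health inspection is passed: Feb 9, 1993 + 44 days = Mar 25, 1993.
The liquor license arrives: Mar 25, 1993 + 31 days = Apr 25, 1993.
The grand opening takes place: Apr 25, 1993 + 7 weeks = Jun 13, 1993.

Jun 13, 1993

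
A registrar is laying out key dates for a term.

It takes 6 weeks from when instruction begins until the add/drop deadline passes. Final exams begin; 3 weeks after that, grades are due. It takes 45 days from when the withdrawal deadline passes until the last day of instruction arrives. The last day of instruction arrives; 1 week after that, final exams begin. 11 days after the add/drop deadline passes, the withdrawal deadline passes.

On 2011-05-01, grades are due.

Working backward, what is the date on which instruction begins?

2010-12-26

Grades are due: May 1, 2011.
Final exams begin: May 1, 2011 − 3 weeks = Apr 10, 2011.
The last day of instruction arrives: Apr 10, 2011 − 1 week = Apr 3, 2011.
The withdrawal deadline passes: Apr 3, 2011 − 45 days = Feb 17, 2011.
The add/drop deadline passes: Feb 17, 2011 − 11 days = Feb 6, 2011.
Instruction begins: Feb 6, 2011 − 6 weeks = Dec 26, 2010.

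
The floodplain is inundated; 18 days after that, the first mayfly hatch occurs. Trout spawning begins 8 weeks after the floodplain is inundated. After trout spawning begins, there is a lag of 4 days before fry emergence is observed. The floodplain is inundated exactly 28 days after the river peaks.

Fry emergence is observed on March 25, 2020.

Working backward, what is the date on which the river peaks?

Fry emergence is observed: Mar 25, 2020.
Trout spawning begins: Mar 25, 2020 − 4 days = Mar 21, 2020.
The floodplain is inundated: Mar 21, 2020 − 8 weeks = Jan 25, 2020.
The river peaks: Jan 25, 2020 − 28 days = Dec 28, 2019.

December 28, 2019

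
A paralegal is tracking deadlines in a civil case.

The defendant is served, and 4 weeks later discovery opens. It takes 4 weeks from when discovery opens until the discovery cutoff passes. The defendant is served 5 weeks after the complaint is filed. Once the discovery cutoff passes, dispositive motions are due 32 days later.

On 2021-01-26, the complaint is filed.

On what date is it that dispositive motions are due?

2021-05-29

The complaint is filed: Jan 26, 2021.
The defendant is served: Jan 26, 2021 + 5 weeks = Mar 2, 2021.
Discovery opens: Mar 2, 2021 + 4 weeks = Mar 30, 2021.
The discovery cutoff passes: Mar 30, 2021 + 4 weeks = Apr 27, 2021.
Dispositive motions are due: Apr 27, 2021 + 32 days = May 29, 2021.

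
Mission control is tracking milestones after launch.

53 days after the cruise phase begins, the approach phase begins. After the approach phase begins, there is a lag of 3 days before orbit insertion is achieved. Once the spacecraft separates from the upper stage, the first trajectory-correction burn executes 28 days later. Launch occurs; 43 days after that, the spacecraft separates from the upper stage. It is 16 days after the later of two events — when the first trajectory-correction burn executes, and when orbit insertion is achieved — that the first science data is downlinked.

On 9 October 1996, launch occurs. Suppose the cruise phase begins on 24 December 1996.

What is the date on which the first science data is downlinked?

6 March 1997

Launch occurs: Oct 9, 1996.
The spacecraft separates from the upper stage: Oct 9, 1996 + 43 days = Nov 21, 1996.
The first trajectory-correction burn executes: Nov 21, 1996 + 28 days = Dec 19, 1996.
The cruise phase begins: Dec 24, 1996.
The approach phase begins: Dec 24, 1996 + 53 days = Feb 15, 1997.
Orbit insertion is achieved: Feb 15, 1997 + 3 days = Feb 18, 1997.
Both prerequisites met — the first trajectory-correction burn executes (Dec 19, 1996), orbit insertion is achieved (Feb 18, 1997); the later is Feb 18, 1997.
The first science data is downlinked: Feb 18, 1997 + 16 days = Mar 6, 1997.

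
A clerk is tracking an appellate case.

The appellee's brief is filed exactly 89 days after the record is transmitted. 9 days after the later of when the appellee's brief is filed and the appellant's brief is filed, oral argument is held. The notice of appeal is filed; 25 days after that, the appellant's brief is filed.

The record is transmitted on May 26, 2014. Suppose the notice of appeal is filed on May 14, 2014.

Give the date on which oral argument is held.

The record is transmitted: May 26, 2014.
The appellee's brief is filed: May 26, 2014 + 89 days = Aug 23, 2014.
The notice of appeal is filed: May 14, 2014.
The appellant's brief is filed: May 14, 2014 + 25 days = Jun 8, 2014.
Both prerequisites met — the appellee's brief is filed (Aug 23, 2014), the appellant's brief is filed (Jun 8, 2014); the later is Aug 23, 2014.
Oral argument is held: Aug 23, 2014 + 9 days = Sep 1, 2014.

September 1, 2014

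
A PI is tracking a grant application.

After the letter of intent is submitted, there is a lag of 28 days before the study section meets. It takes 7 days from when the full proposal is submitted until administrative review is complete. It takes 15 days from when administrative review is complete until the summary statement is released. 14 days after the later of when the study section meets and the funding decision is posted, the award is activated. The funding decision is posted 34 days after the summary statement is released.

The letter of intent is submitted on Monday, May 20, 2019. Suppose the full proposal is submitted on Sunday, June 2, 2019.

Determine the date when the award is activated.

Sunday, August 11, 2019

The letter of intent is submitted: May 20, 2019.
The study section meets: May 20, 2019 + 28 days = Jun 17, 2019.
The full proposal is submitted: Jun 2, 2019.
Administrative review is complete: Jun 2, 2019 + 7 days = Jun 9, 2019.
The summary statement is released: Jun 9, 2019 + 15 days = Jun 24, 2019.
The funding decision is posted: Jun 24, 2019 + 34 days = Jul 28, 2019.
Both prerequisites met — the study section meets (Jun 17, 2019), the funding decision is posted (Jul 28, 2019); the later is Jul 28, 2019.
The award is activated: Jul 28, 2019 + 14 days = Aug 11, 2019.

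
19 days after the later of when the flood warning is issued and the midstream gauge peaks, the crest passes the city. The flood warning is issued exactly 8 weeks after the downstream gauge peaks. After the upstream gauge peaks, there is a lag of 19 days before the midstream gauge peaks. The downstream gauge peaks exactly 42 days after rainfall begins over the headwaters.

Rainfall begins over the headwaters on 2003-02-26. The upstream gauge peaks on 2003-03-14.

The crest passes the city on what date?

2003-06-23

Rainfall begins over the headwaters: Feb 26, 2003.
The downstream gauge peaks: Feb 26, 2003 + 42 days = Apr 9, 2003.
The flood warning is issued: Apr 9, 2003 + 8 weeks = Jun 4, 2003.
The upstream gauge peaks: Mar 14, 2003.
The midstream gauge peaks: Mar 14, 2003 + 19 days = Apr 2, 2003.
Both prerequisites met — the flood warning is issued (Jun 4, 2003), the midstream gauge peaks (Apr 2, 2003); the later is Jun 4, 2003.
The crest passes the city: Jun 4, 2003 + 19 days = Jun 23, 2003.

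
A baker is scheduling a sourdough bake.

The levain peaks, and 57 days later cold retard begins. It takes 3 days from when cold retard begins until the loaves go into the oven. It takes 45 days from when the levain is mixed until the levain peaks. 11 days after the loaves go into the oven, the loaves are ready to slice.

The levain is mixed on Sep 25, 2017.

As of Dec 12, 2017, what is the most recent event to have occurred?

The levain is mixed: Sep 25, 2017.
The levain peaks: Sep 25, 2017 + 45 days = Nov 9, 2017.
Cold retard begins: Nov 9, 2017 + 57 days = Jan 5, 2018.
The loaves go into the oven: Jan 5, 2018 + 3 days = Jan 8, 2018.
The loaves are ready to slice: Jan 8, 2018 + 11 days = Jan 19, 2018.
Dec 12, 2017 falls between when the levain peaks (Nov 9, 2017) and when cold retard begins (Jan 5, 2018).

The levain peaks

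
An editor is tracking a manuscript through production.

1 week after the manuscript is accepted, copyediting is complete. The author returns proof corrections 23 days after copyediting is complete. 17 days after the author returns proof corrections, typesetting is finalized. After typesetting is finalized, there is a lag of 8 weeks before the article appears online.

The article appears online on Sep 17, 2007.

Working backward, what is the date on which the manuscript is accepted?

Jun 6, 2007

The article appears online: Sep 17, 2007.
Typesetting is finalized: Sep 17, 2007 − 8 weeks = Jul 23, 2007.
The author returns proof corrections: Jul 23, 2007 − 17 days = Jul 6, 2007.
Copyediting is complete: Jul 6, 2007 − 23 days = Jun 13, 2007.
The manuscript is accepted: Jun 13, 2007 − 1 week = Jun 6, 2007.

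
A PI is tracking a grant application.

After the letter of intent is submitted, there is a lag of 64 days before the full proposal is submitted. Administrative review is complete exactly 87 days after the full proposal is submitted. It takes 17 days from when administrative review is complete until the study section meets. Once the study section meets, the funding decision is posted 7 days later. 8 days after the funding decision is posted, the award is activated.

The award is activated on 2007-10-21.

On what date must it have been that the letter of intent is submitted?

The award is activated: Oct 21, 2007.
The funding decision is posted: Oct 21, 2007 − 8 days = Oct 13, 2007.
The study section meets: Oct 13, 2007 − 7 days = Oct 6, 2007.
Administrative review is complete: Oct 6, 2007 − 17 days = Sep 19, 2007.
The full proposal is submitted: Sep 19, 2007 − 87 days = Jun 24, 2007.
The letter of intent is submitted: Jun 24, 2007 − 64 days = Apr 21, 2007.

2007-04-21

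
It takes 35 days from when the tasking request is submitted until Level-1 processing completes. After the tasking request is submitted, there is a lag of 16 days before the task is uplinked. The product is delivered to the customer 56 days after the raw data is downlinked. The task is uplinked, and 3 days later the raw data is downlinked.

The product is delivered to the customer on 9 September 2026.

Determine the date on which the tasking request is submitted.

26 June 2026

The product is delivered to the customer: Sep 9, 2026.
The raw data is downlinked: Sep 9, 2026 − 56 days = Jul 15, 2026.
The task is uplinked: Jul 15, 2026 − 3 days = Jul 12, 2026.
The tasking request is submitted: Jul 12, 2026 − 16 days = Jun 26, 2026.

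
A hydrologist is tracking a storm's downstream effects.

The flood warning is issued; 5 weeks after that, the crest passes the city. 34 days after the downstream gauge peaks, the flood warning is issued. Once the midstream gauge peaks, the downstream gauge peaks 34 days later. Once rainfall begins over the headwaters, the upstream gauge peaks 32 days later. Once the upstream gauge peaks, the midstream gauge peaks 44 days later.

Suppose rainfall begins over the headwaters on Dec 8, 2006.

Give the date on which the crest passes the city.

Rainfall begins over the headwaters: Dec 8, 2006.
The upstream gauge peaks: Dec 8, 2006 + 32 days = Jan 9, 2007.
The midstream gauge peaks: Jan 9, 2007 + 44 days = Feb 22, 2007.
The downstream gauge peaks: Feb 22, 2007 + 34 days = Mar 28, 2007.
The flood warning is issued: Mar 28, 2007 + 34 days = May 1, 2007.
The crest passes the city: May 1, 2007 + 5 weeks = Jun 5, 2007.

Jun 5, 2007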